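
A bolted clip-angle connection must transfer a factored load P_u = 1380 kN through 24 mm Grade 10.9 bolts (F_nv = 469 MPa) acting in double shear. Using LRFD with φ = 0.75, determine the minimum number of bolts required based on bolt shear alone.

A_b = π·24²/4 = 452.4 mm².
Per-bolt design strength φR_n = 0.75 × 469 × 452.4 × 2 / 1000 = 318.3 kN.
n ≥ 1380 / 318.3 = 4.336 → use 5 bolts.

5 bolts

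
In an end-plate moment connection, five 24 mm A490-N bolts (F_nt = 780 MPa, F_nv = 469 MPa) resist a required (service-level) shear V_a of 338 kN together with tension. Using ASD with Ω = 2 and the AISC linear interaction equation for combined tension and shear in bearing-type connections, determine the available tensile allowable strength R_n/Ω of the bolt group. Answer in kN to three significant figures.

A_b = π·24²/4 = 452.4 mm²; f_rv = 338 × 1000 / (5 × 452.4) = 149.4 MPa.
F'_nt = 1.3 F_nt − (Ω F_nt / F_nv) f_rv = 1.3·780 − (2·780/469)·149.4 = 517 MPa, capped at F_nt → F'_nt = 517 MPa.
R_n = F'_nt · A_b · n = 517 × 452.4 × 5 / 1000 = 1169 kN.
Allowable strength R_n/Ω = 1169 / 2 = 585 kN.

585 kN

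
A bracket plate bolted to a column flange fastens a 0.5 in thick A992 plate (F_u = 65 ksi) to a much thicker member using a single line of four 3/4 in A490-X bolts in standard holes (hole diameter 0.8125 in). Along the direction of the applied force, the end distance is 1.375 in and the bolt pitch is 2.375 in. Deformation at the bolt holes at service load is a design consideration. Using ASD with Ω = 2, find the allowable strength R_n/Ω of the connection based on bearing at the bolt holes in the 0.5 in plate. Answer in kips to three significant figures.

Per bolt r_n = 1.2 l_c t F_u ≤ 2.4 d t F_u; upper limit = 2.4 × 0.75 × 0.5 × 65 = 58.5 kips.
Edge bolt: l_c = 1.375 − 0.8125/2 = 0.9688 in → 1.2 × 0.9688 × 0.5 × 65 = 37.78 → r_n = 37.78 kips.
Interior bolts: l_c = 2.375 − 0.8125 = 1.562 in → 1.2 × 1.562 × 0.5 × 65 = 60.94 → r_n = 58.5 kips.
R_n = 1 × 37.78 + 3 × 58.5 = 213.3 kips.
Allowable strength R_n/Ω = 213.3 / 2 = 107 kips.

107 kips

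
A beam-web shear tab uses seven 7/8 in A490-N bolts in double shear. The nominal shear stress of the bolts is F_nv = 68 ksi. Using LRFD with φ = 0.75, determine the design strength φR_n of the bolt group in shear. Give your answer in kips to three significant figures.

429 kips

A_b = π × 0.875² / 4 = 0.6013 in².
R_n = F_nv · A_b · n · n_s = 68 × 0.6013 × 7 × 2 = 572.5 kips.
Design strength φR_n = 0.75 × 572.5 = 429 kips.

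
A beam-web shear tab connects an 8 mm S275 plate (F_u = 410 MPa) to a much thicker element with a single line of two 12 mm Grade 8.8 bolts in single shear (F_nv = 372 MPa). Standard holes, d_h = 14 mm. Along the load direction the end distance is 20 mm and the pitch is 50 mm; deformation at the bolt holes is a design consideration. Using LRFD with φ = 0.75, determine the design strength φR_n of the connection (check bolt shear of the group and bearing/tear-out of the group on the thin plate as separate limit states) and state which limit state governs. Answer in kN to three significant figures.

Bolt shear: A_b = π·12²/4 = 113.1 mm²; R_n = 372 × 113.1 × 2 × 1 / 1000 = 84.14 kN → 0.75 × 84.14 = 63.1 kN.
Bearing (1.2 l_c t F_u ≤ 2.4 d t F_u): upper limit = 2.4·12·8·410 / 1000 = 94.46 kN.
  Edge l_c = 20 − 14/2 = 13 → r_n = 51.17 kN; interior l_c = 50 − 14 = 36 → r_n = 94.46 kN.
  R_n,bearing = 1·51.17 + 1·94.46 = 145.6 kN → 0.75 × 145.6 = 109 kN.
Bolt shear governs: 63.1 kN.

63.1 kN (bolt shear governs)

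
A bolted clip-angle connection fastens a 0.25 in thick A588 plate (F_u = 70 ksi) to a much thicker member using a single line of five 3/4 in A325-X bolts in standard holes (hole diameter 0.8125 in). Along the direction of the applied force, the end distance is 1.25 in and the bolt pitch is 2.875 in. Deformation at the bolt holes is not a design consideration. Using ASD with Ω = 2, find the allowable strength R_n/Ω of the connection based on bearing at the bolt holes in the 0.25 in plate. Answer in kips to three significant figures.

Per bolt r_n = 1.5 l_c t F_u ≤ 3.0 d t F_u; upper limit = 3.0 × 0.75 × 0.25 × 70 = 39.38 kips.
Edge bolt: l_c = 1.25 − 0.8125/2 = 0.8438 in → 1.5 × 0.8438 × 0.25 × 70 = 22.15 → r_n = 22.15 kips.
Interior bolts: l_c = 2.875 − 0.8125 = 2.062 in → 1.5 × 2.062 × 0.25 × 70 = 54.14 → r_n = 39.38 kips.
R_n = 1 × 22.15 + 4 × 39.38 = 179.6 kips.
Allowable strength R_n/Ω = 179.6 / 2 = 89.8 kips.

89.8 kips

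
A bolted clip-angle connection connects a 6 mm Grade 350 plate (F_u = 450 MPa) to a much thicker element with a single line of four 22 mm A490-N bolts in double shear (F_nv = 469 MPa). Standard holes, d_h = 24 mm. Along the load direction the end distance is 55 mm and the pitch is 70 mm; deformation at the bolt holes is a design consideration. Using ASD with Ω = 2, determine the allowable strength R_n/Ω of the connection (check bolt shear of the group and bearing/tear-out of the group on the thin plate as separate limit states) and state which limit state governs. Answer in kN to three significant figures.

Bolt shear: A_b = π·22²/4 = 380.1 mm²; R_n = 469 × 380.1 × 4 × 2 / 1000 = 1426 kN → 1426 / 2 = 713 kN.
Bearing (1.2 l_c t F_u ≤ 2.4 d t F_u): upper limit = 2.4·22·6·450 / 1000 = 142.6 kN.
  Edge l_c = 55 − 24/2 = 43 → r_n = 139.3 kN; interior l_c = 70 − 24 = 46 → r_n = 142.6 kN.
  R_n,bearing = 1·139.3 + 3·142.6 = 567 kN → 567 / 2 = 284 kN.
Bearing governs: 284 kN.

284 kN (bearing governs)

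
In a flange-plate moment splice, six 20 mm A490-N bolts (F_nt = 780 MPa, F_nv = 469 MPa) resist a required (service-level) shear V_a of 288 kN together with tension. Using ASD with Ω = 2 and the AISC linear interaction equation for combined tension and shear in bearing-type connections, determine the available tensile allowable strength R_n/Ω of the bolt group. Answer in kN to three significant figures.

A_b = π·20²/4 = 314.2 mm²; f_rv = 288 × 1000 / (6 × 314.2) = 152.8 MPa.
F'_nt = 1.3 F_nt − (Ω F_nt / F_nv) f_rv = 1.3·780 − (2·780/469)·152.8 = 505.8 MPa, capped at F_nt → F'_nt = 505.8 MPa.
R_n = F'_nt · A_b · n = 505.8 × 314.2 × 6 / 1000 = 953.4 kN.
Allowable strength R_n/Ω = 953.4 / 2 = 477 kN.

477 kN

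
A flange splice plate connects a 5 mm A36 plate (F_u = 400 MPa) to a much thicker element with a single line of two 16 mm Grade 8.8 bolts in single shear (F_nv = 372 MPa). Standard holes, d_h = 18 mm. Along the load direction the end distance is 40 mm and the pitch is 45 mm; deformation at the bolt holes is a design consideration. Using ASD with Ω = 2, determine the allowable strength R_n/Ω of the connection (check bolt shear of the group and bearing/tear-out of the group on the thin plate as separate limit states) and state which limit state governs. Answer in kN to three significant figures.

Bolt shear: A_b = π·16²/4 = 201.1 mm²; R_n = 372 × 201.1 × 2 × 1 / 1000 = 149.6 kN → 149.6 / 2 = 74.8 kN.
Bearing (1.2 l_c t F_u ≤ 2.4 d t F_u): upper limit = 2.4·16·5·400 / 1000 = 76.8 kN.
  Edge l_c = 40 − 18/2 = 31 → r_n = 74.4 kN; interior l_c = 45 − 18 = 27 → r_n = 64.8 kN.
  R_n,bearing = 1·74.4 + 1·64.8 = 139.2 kN → 139.2 / 2 = 69.6 kN.
Bearing governs: 69.6 kN.

69.6 kN (bearing governs)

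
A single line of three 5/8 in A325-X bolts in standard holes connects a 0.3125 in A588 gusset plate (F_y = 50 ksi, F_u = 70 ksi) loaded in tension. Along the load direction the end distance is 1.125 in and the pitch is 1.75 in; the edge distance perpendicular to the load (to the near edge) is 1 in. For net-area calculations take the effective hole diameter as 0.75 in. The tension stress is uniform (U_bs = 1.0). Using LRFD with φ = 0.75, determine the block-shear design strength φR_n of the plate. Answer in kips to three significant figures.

Shear plane L_v = 1.125 + 2·1.75 = 4.625 in; A_gv = 4.625 × 0.3125 = 1.445 in².
A_nv = (4.625 − 2.5·0.75) × 0.3125 = 0.8594 in².
A_nt = (1 − 0.5·0.75) × 0.3125 = 0.1953 in².
0.6 F_u A_nv = 36.09 kips; 0.6 F_y A_gv = 43.36 kips → shear rupture governs the shear term.
R_n = 36.09 + 1.0 × 70 × 0.1953 = 49.77 kips.
Design strength φR_n = 0.75 × 49.77 = 37.3 kips.

37.3 kips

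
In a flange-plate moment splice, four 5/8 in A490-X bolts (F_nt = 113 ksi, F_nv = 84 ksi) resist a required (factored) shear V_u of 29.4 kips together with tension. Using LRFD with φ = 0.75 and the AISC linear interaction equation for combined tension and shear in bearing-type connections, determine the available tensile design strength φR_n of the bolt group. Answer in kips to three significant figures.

95.7 kips

A_b = π·0.625²/4 = 0.3068 in²; f_rv = 29.4 / (4 × 0.3068) = 23.96 ksi.
F'_nt = 1.3 F_nt − (F_nt / φF_nv) f_rv = 1.3·113 − (113/(0.75·84))·23.96 = 103.9 ksi, capped at F_nt → F'_nt = 103.9 ksi.
R_n = F'_nt · A_b · n = 103.9 × 0.3068 × 4 = 127.5 kips.
Design strength φR_n = 0.75 × 127.5 = 95.7 kips.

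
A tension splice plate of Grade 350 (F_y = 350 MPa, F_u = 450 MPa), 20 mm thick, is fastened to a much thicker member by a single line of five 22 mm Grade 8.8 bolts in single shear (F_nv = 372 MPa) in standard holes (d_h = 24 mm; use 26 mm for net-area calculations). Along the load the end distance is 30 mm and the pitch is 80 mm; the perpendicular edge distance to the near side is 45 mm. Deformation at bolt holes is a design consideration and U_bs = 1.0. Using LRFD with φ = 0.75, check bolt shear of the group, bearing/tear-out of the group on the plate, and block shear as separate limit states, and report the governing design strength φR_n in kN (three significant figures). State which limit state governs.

Bolt shear: A_b = π·22²/4 = 380.1 mm²; R_n = 372 × 380.1 × 5 × 1 / 1000 = 707 kN → 0.75 × 707 = 530 kN.
Bearing: edge l_c = 18, r_n = 194.4 kN; interior l_c = 56, r_n = 475.2 kN; R_n = 194.4 + 4·475.2 = 2095 kN → 1570 kN.
Block shear: A_gv = 7000, A_nv = 4660, A_nt = 640 mm²; R_n = min(0.6F_uA_nv, 0.6F_yA_gv) + U_bs·F_u·A_nt = 1546 kN → 1160 kN.
Bolt shear governs: 530 kN.

530 kN (bolt shear governs)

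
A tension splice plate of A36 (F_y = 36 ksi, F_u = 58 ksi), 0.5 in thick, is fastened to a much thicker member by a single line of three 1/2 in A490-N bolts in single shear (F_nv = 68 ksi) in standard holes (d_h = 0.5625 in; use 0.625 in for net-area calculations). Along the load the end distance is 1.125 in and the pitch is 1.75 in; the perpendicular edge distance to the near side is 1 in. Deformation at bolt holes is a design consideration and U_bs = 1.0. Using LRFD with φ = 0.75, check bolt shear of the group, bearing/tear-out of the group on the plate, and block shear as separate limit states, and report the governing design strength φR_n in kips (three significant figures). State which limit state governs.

Bolt shear: A_b = π·0.5²/4 = 0.1963 in²; R_n = 68 × 0.1963 × 3 × 1 = 40.06 kips → 0.75 × 40.06 = 30 kips.
Bearing: edge l_c = 0.8438, r_n = 29.36 kips; interior l_c = 1.188, r_n = 34.8 kips; R_n = 29.36 + 2·34.8 = 98.96 kips → 74.2 kips.
Block shear: A_gv = 2.312, A_nv = 1.531, A_nt = 0.3438 in²; R_n = min(0.6F_uA_nv, 0.6F_yA_gv) + U_bs·F_u·A_nt = 69.89 kips → 52.4 kips.
Bolt shear governs: 30 kips.

30 kips (bolt shear governs)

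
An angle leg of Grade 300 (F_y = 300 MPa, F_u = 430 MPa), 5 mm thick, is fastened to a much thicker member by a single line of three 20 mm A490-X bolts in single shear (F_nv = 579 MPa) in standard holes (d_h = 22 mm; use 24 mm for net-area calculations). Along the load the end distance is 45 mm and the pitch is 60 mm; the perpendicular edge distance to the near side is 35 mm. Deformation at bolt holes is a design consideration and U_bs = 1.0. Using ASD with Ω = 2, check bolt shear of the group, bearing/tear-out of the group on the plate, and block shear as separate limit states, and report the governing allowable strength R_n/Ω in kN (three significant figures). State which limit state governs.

Bolt shear: A_b = π·20²/4 = 314.2 mm²; R_n = 579 × 314.2 × 3 × 1 / 1000 = 545.7 kN → 545.7 / 2 = 273 kN.
Bearing: edge l_c = 34, r_n = 87.72 kN; interior l_c = 38, r_n = 98.04 kN; R_n = 87.72 + 2·98.04 = 283.8 kN → 142 kN.
Block shear: A_gv = 825, A_nv = 525, A_nt = 115 mm²; R_n = min(0.6F_uA_nv, 0.6F_yA_gv) + U_bs·F_u·A_nt = 184.9 kN → 92.5 kN.
Block shear governs: 92.5 kN.

92.5 kN (block shear governs)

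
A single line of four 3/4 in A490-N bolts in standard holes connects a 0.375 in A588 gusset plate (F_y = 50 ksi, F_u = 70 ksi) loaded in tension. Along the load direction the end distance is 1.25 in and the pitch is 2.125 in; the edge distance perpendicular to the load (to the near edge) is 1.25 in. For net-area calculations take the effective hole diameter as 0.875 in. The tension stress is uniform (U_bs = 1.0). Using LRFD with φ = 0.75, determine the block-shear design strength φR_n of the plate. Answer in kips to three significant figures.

Shear plane L_v = 1.25 + 3·2.125 = 7.625 in; A_gv = 7.625 × 0.375 = 2.859 in².
A_nv = (7.625 − 3.5·0.875) × 0.375 = 1.711 in².
A_nt = (1.25 − 0.5·0.875) × 0.375 = 0.3047 in².
0.6 F_u A_nv = 71.86 kips; 0.6 F_y A_gv = 85.78 kips → shear rupture governs the shear term.
R_n = 71.86 + 1.0 × 70 × 0.3047 = 93.19 kips.
Design strength φR_n = 0.75 × 93.19 = 69.9 kips.

69.9 kips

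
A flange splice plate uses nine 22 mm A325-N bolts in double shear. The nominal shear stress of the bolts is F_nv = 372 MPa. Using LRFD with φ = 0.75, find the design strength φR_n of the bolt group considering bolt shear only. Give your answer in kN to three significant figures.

1910 kN

A_b = π × 22² / 4 = 380.1 mm².
R_n = F_nv · A_b · n · n_s = 372 × 380.1 × 9 × 2 / 1000 = 2545 kN.
Design strength φR_n = 0.75 × 2545 = 1910 kN.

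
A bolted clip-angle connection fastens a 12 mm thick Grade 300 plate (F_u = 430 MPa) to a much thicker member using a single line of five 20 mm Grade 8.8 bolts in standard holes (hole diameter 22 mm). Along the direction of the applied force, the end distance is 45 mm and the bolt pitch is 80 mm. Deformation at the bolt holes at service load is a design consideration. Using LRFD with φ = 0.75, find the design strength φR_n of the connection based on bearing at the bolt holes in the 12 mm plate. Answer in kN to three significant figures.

901 kN

Per bolt r_n = 1.2 l_c t F_u ≤ 2.4 d t F_u; upper limit = 2.4 × 20 × 12 × 430 / 1000 = 247.7 kN.
Edge bolt: l_c = 45 − 22/2 = 34 mm → 1.2 × 34 × 12 × 430 / 1000 = 210.5 → r_n = 210.5 kN.
Interior bolts: l_c = 80 − 22 = 58 mm → 1.2 × 58 × 12 × 430 / 1000 = 359.1 → r_n = 247.7 kN.
R_n = 1 × 210.5 + 4 × 247.7 = 1201 kN.
Design strength φR_n = 0.75 × 1201 = 901 kN.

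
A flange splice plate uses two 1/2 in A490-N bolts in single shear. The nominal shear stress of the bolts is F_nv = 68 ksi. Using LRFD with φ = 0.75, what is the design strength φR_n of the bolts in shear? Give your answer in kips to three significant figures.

A_b = π × 0.5² / 4 = 0.1963 in².
R_n = F_nv · A_b · n · n_s = 68 × 0.1963 × 2 × 1 = 26.7 kips.
Design strength φR_n = 0.75 × 26.7 = 20 kips.

20 kips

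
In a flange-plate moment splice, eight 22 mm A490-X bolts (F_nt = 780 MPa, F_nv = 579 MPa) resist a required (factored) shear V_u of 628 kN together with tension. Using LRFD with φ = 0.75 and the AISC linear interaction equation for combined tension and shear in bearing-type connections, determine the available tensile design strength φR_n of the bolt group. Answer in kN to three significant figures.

1470 kN

A_b = π·22²/4 = 380.1 mm²; f_rv = 628 × 1000 / (8 × 380.1) = 206.5 MPa.
F'_nt = 1.3 F_nt − (F_nt / φF_nv) f_rv = 1.3·780 − (780/(0.75·579))·206.5 = 643.1 MPa, capped at F_nt → F'_nt = 643.1 MPa.
R_n = F'_nt · A_b · n = 643.1 × 380.1 × 8 / 1000 = 1956 kN.
Design strength φR_n = 0.75 × 1956 = 1470 kN.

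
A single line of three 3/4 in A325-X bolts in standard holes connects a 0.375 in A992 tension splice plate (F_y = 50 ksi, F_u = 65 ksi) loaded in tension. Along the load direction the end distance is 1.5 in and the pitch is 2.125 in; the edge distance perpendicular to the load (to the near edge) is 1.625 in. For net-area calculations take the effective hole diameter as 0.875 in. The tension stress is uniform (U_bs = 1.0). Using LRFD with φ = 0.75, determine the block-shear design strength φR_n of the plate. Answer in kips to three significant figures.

Shear plane L_v = 1.5 + 2·2.125 = 5.75 in; A_gv = 5.75 × 0.375 = 2.156 in².
A_nv = (5.75 − 2.5·0.875) × 0.375 = 1.336 in².
A_nt = (1.625 − 0.5·0.875) × 0.375 = 0.4453 in².
0.6 F_u A_nv = 52.1 kips; 0.6 F_y A_gv = 64.69 kips → shear rupture governs the shear term.
R_n = 52.1 + 1.0 × 65 × 0.4453 = 81.05 kips.
Design strength φR_n = 0.75 × 81.05 = 60.8 kips.

60.8 kips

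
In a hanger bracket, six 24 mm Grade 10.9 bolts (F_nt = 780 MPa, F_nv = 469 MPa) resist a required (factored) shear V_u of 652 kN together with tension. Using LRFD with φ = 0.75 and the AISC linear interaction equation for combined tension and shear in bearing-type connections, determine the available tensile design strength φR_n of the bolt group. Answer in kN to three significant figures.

A_b = π·24²/4 = 452.4 mm²; f_rv = 652 × 1000 / (6 × 452.4) = 240.2 MPa.
F'_nt = 1.3 F_nt − (F_nt / φF_nv) f_rv = 1.3·780 − (780/(0.75·469))·240.2 = 481.3 MPa, capped at F_nt → F'_nt = 481.3 MPa.
R_n = F'_nt · A_b · n = 481.3 × 452.4 × 6 / 1000 = 1307 kN.
Design strength φR_n = 0.75 × 1307 = 980 kN.

980 kN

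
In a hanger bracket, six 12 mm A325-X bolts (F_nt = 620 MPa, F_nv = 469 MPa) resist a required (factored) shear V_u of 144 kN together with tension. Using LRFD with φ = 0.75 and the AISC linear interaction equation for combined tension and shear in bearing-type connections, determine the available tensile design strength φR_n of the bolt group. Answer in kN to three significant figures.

220 kN

A_b = π·12²/4 = 113.1 mm²; f_rv = 144 × 1000 / (6 × 113.1) = 212.2 MPa.
F'_nt = 1.3 F_nt − (F_nt / φF_nv) f_rv = 1.3·620 − (620/(0.75·469))·212.2 = 432 MPa, capped at F_nt → F'_nt = 432 MPa.
R_n = F'_nt · A_b · n = 432 × 113.1 × 6 / 1000 = 293.1 kN.
Design strength φR_n = 0.75 × 293.1 = 220 kN.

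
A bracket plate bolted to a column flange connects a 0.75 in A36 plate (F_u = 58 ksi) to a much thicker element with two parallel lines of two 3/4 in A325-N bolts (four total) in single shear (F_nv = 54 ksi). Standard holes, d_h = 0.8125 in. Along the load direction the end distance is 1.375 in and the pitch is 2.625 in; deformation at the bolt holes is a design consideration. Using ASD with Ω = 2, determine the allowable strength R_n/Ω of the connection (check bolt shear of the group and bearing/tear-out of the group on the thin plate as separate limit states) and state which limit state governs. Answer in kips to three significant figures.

Bolt shear: A_b = π·0.75²/4 = 0.4418 in²; R_n = 54 × 0.4418 × 4 × 1 = 95.43 kips → 95.43 / 2 = 47.7 kips.
Bearing (1.2 l_c t F_u ≤ 2.4 d t F_u): upper limit = 2.4·0.75·0.75·58 = 78.3 kips.
  Edge l_c = 1.375 − 0.8125/2 = 0.9688 → r_n = 50.57 kips; interior l_c = 2.625 − 0.8125 = 1.812 → r_n = 78.3 kips.
  R_n,bearing = 2·50.57 + 2·78.3 = 257.7 kips → 257.7 / 2 = 129 kips.
Bolt shear governs: 47.7 kips.

47.7 kips (bolt shear governs)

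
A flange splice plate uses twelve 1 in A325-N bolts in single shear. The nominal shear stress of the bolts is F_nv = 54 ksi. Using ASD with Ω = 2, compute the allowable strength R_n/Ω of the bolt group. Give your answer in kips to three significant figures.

A_b = π × 1² / 4 = 0.7854 in².
R_n = F_nv · A_b · n · n_s = 54 × 0.7854 × 12 × 1 = 508.9 kips.
Allowable strength R_n/Ω = 508.9 / 2 = 254 kips.

254 kips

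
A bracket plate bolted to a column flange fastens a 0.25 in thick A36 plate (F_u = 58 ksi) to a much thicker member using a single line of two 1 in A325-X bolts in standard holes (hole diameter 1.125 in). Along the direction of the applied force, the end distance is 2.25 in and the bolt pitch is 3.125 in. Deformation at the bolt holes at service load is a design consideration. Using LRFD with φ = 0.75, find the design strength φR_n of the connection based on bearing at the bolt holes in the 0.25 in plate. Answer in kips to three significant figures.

48.1 kips

Per bolt r_n = 1.2 l_c t F_u ≤ 2.4 d t F_u; upper limit = 2.4 × 1 × 0.25 × 58 = 34.8 kips.
Edge bolt: l_c = 2.25 − 1.125/2 = 1.688 in → 1.2 × 1.688 × 0.25 × 58 = 29.36 → r_n = 29.36 kips.
Interior bolts: l_c = 3.125 − 1.125 = 2 in → 1.2 × 2 × 0.25 × 58 = 34.8 → r_n = 34.8 kips.
R_n = 1 × 29.36 + 1 × 34.8 = 64.16 kips.
Design strength φR_n = 0.75 × 64.16 = 48.1 kips.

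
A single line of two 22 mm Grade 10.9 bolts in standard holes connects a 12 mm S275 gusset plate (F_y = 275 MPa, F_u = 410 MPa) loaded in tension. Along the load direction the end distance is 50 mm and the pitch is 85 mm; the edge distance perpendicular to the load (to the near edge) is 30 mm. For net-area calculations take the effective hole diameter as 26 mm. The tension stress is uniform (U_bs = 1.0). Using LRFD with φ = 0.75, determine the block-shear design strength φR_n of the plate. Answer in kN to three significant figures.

263 kN

Shear plane L_v = 50 + 1·85 = 135 mm; A_gv = 135 × 12 = 1620 mm².
A_nv = (135 − 1.5·26) × 12 = 1152 mm².
A_nt = (30 − 0.5·26) × 12 = 204 mm².
0.6 F_u A_nv = 283.4 kN; 0.6 F_y A_gv = 267.3 kN → shear yielding governs the shear term.
R_n = 267.3 + 1.0 × 410 × 204 / 1000 = 350.9 kN.
Design strength φR_n = 0.75 × 350.9 = 263 kN.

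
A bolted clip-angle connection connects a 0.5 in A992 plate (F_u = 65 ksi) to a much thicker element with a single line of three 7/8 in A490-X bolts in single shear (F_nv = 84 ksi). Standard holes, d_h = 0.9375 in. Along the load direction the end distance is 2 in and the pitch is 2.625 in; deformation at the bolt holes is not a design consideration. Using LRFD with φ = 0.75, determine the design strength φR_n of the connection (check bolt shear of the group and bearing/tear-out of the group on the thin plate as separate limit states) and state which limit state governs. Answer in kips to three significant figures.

Bolt shear: A_b = π·0.875²/4 = 0.6013 in²; R_n = 84 × 0.6013 × 3 × 1 = 151.5 kips → 0.75 × 151.5 = 114 kips.
Bearing (1.5 l_c t F_u ≤ 3.0 d t F_u): upper limit = 3.0·0.875·0.5·65 = 85.31 kips.
  Edge l_c = 2 − 0.9375/2 = 1.531 → r_n = 74.65 kips; interior l_c = 2.625 − 0.9375 = 1.688 → r_n = 82.27 kips.
  R_n,bearing = 1·74.65 + 2·82.27 = 239.2 kips → 0.75 × 239.2 = 179 kips.
Bolt shear governs: 114 kips.

114 kips (bolt shear governs)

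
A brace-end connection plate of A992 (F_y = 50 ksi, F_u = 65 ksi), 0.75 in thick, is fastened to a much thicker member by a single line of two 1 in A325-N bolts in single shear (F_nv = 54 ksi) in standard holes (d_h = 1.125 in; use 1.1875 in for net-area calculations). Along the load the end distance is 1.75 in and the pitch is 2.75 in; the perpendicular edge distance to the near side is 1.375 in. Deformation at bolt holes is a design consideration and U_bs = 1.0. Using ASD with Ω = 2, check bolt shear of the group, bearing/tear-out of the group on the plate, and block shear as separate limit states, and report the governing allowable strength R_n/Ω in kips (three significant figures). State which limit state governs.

Bolt shear: A_b = π·1²/4 = 0.7854 in²; R_n = 54 × 0.7854 × 2 × 1 = 84.82 kips → 84.82 / 2 = 42.4 kips.
Bearing: edge l_c = 1.188, r_n = 69.47 kips; interior l_c = 1.625, r_n = 95.06 kips; R_n = 69.47 + 1·95.06 = 164.5 kips → 82.3 kips.
Block shear: A_gv = 3.375, A_nv = 2.039, A_nt = 0.5859 in²; R_n = min(0.6F_uA_nv, 0.6F_yA_gv) + U_bs·F_u·A_nt = 117.6 kips → 58.8 kips.
Bolt shear governs: 42.4 kips.

42.4 kips (bolt shear governs)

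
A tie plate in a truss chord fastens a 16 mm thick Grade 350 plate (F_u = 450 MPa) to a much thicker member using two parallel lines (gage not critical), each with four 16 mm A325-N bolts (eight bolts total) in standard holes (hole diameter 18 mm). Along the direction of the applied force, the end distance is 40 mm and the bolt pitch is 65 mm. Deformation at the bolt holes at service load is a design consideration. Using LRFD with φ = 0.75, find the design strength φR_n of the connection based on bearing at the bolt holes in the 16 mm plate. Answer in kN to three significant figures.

1650 kN

Per bolt r_n = 1.2 l_c t F_u ≤ 2.4 d t F_u; upper limit = 2.4 × 16 × 16 × 450 / 1000 = 276.5 kN.
Edge bolt: l_c = 40 − 18/2 = 31 mm → 1.2 × 31 × 16 × 450 / 1000 = 267.8 → r_n = 267.8 kN.
Interior bolts: l_c = 65 − 18 = 47 mm → 1.2 × 47 × 16 × 450 / 1000 = 406.1 → r_n = 276.5 kN.
R_n = 2 × 267.8 + 6 × 276.5 = 2195 kN.
Design strength φR_n = 0.75 × 2195 = 1650 kN.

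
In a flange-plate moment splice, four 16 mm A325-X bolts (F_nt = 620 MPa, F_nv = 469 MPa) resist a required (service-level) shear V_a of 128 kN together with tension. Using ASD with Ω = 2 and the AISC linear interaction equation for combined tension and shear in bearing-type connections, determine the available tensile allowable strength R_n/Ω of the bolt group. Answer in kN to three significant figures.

A_b = π·16²/4 = 201.1 mm²; f_rv = 128 × 1000 / (4 × 201.1) = 159.2 MPa.
F'_nt = 1.3 F_nt − (Ω F_nt / F_nv) f_rv = 1.3·620 − (2·620/469)·159.2 = 385.2 MPa, capped at F_nt → F'_nt = 385.2 MPa.
R_n = F'_nt · A_b · n = 385.2 × 201.1 × 4 / 1000 = 309.8 kN.
Allowable strength R_n/Ω = 309.8 / 2 = 155 kN.

155 kN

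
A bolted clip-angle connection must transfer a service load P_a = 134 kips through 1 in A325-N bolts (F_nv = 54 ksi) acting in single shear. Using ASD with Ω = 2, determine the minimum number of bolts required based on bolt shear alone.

A_b = π·1²/4 = 0.7854 in².
Per-bolt allowable strength R_n/Ω = 54 × 0.7854 × 1 / 2 = 21.21 kips.
n ≥ 134 / 21.21 = 6.319 → use 7 bolts.

7 bolts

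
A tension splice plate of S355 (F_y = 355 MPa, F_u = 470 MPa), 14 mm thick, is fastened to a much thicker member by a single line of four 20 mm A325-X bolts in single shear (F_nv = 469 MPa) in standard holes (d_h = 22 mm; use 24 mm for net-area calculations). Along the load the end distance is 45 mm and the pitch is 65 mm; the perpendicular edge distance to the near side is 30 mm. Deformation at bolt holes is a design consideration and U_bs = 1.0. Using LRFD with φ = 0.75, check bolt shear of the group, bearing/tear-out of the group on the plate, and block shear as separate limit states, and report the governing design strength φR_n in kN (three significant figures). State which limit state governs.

442 kN (bolt shear governs)

Bolt shear: A_b = π·20²/4 = 314.2 mm²; R_n = 469 × 314.2 × 4 × 1 / 1000 = 589.4 kN → 0.75 × 589.4 = 442 kN.
Bearing: edge l_c = 34, r_n = 268.5 kN; interior l_c = 43, r_n = 315.8 kN; R_n = 268.5 + 3·315.8 = 1216 kN → 912 kN.
Block shear: A_gv = 3360, A_nv = 2184, A_nt = 252 mm²; R_n = min(0.6F_uA_nv, 0.6F_yA_gv) + U_bs·F_u·A_nt = 734.3 kN → 551 kN.
Bolt shear governs: 442 kN.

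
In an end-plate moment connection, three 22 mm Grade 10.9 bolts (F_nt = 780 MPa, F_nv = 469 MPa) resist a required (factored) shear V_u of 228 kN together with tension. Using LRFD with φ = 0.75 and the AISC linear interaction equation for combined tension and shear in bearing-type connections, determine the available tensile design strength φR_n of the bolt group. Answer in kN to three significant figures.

488 kN

A_b = π·22²/4 = 380.1 mm²; f_rv = 228 × 1000 / (3 × 380.1) = 199.9 MPa.
F'_nt = 1.3 F_nt − (F_nt / φF_nv) f_rv = 1.3·780 − (780/(0.75·469))·199.9 = 570.7 MPa, capped at F_nt → F'_nt = 570.7 MPa.
R_n = F'_nt · A_b · n = 570.7 × 380.1 × 3 / 1000 = 650.8 kN.
Design strength φR_n = 0.75 × 650.8 = 488 kN.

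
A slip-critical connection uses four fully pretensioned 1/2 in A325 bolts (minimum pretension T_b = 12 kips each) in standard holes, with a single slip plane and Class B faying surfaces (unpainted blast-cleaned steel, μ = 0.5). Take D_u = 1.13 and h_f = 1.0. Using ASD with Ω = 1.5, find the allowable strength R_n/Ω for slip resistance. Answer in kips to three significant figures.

18.1 kips

R_n = μ · D_u · h_f · T_b · n_s · n_b = 0.5 × 1.13 × 1.0 × 12 × 1 × 4 = 27.12 kips.
Allowable strength R_n/Ω = 27.12 / 1.5 = 18.1 kips.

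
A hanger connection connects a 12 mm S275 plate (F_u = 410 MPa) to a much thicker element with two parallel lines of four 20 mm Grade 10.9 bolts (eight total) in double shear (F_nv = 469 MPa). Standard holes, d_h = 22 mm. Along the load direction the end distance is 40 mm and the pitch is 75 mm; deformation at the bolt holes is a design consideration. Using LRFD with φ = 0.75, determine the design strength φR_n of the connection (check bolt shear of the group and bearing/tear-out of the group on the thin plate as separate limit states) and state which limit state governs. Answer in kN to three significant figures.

Bolt shear: A_b = π·20²/4 = 314.2 mm²; R_n = 469 × 314.2 × 8 × 2 / 1000 = 2357 kN → 0.75 × 2357 = 1770 kN.
Bearing (1.2 l_c t F_u ≤ 2.4 d t F_u): upper limit = 2.4·20·12·410 / 1000 = 236.2 kN.
  Edge l_c = 40 − 22/2 = 29 → r_n = 171.2 kN; interior l_c = 75 − 22 = 53 → r_n = 236.2 kN.
  R_n,bearing = 2·171.2 + 6·236.2 = 1759 kN → 0.75 × 1759 = 1320 kN.
Bearing governs: 1320 kN.

1320 kN (bearing governs)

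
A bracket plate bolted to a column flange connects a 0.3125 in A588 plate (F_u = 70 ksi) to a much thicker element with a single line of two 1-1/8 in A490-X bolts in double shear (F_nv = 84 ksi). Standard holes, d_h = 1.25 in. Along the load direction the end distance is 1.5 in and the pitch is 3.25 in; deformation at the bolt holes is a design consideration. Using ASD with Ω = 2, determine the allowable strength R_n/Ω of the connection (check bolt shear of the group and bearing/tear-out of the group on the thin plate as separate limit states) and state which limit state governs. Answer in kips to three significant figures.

37.7 kips (bearing governs)

Bolt shear: A_b = π·1.125²/4 = 0.994 in²; R_n = 84 × 0.994 × 2 × 2 = 334 kips → 334 / 2 = 167 kips.
Bearing (1.2 l_c t F_u ≤ 2.4 d t F_u): upper limit = 2.4·1.125·0.3125·70 = 59.06 kips.
  Edge l_c = 1.5 − 1.25/2 = 0.875 → r_n = 22.97 kips; interior l_c = 3.25 − 1.25 = 2 → r_n = 52.5 kips.
  R_n,bearing = 1·22.97 + 1·52.5 = 75.47 kips → 75.47 / 2 = 37.7 kips.
Bearing governs: 37.7 kips.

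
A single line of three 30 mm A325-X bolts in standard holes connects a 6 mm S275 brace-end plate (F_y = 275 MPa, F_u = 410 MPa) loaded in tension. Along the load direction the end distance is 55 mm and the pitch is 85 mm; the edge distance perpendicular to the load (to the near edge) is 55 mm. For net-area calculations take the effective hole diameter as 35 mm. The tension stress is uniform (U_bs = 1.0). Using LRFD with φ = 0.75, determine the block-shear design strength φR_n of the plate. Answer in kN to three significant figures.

221 kN

Shear plane L_v = 55 + 2·85 = 225 mm; A_gv = 225 × 6 = 1350 mm².
A_nv = (225 − 2.5·35) × 6 = 825 mm².
A_nt = (55 − 0.5·35) × 6 = 225 mm².
0.6 F_u A_nv = 203 kN; 0.6 F_y A_gv = 222.8 kN → shear rupture governs the shear term.
R_n = 203 + 1.0 × 410 × 225 / 1000 = 295.2 kN.
Design strength φR_n = 0.75 × 295.2 = 221 kN.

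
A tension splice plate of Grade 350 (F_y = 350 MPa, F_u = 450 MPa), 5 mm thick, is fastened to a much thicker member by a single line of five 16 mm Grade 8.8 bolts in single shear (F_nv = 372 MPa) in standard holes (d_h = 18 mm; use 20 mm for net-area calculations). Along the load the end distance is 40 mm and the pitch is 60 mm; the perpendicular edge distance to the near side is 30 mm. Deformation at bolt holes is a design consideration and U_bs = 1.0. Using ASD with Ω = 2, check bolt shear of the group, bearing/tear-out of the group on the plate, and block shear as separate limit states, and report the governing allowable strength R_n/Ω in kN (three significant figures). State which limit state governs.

151 kN (block shear governs)

Bolt shear: A_b = π·16²/4 = 201.1 mm²; R_n = 372 × 201.1 × 5 × 1 / 1000 = 374 kN → 374 / 2 = 187 kN.
Bearing: edge l_c = 31, r_n = 83.7 kN; interior l_c = 42, r_n = 86.4 kN; R_n = 83.7 + 4·86.4 = 429.3 kN → 215 kN.
Block shear: A_gv = 1400, A_nv = 950, A_nt = 100 mm²; R_n = min(0.6F_uA_nv, 0.6F_yA_gv) + U_bs·F_u·A_nt = 301.5 kN → 151 kN.
Block shear governs: 151 kN.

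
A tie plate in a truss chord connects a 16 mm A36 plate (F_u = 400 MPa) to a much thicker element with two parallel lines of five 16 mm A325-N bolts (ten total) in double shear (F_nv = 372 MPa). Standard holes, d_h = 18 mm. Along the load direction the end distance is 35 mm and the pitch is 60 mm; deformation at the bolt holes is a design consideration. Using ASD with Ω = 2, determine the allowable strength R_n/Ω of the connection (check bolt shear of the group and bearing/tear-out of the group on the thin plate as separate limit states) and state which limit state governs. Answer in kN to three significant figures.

Bolt shear: A_b = π·16²/4 = 201.1 mm²; R_n = 372 × 201.1 × 10 × 2 / 1000 = 1496 kN → 1496 / 2 = 748 kN.
Bearing (1.2 l_c t F_u ≤ 2.4 d t F_u): upper limit = 2.4·16·16·400 / 1000 = 245.8 kN.
  Edge l_c = 35 − 18/2 = 26 → r_n = 199.7 kN; interior l_c = 60 − 18 = 42 → r_n = 245.8 kN.
  R_n,bearing = 2·199.7 + 8·245.8 = 2365 kN → 2365 / 2 = 1180 kN.
Bolt shear governs: 748 kN.

748 kN (bolt shear governs)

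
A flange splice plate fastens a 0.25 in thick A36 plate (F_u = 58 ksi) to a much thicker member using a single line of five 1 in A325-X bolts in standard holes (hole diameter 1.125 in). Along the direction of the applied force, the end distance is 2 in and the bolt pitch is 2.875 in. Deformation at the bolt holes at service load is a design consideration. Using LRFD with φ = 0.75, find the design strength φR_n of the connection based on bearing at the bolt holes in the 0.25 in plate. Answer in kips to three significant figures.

110 kips

Per bolt r_n = 1.2 l_c t F_u ≤ 2.4 d t F_u; upper limit = 2.4 × 1 × 0.25 × 58 = 34.8 kips.
Edge bolt: l_c = 2 − 1.125/2 = 1.438 in → 1.2 × 1.438 × 0.25 × 58 = 25.01 → r_n = 25.01 kips.
Interior bolts: l_c = 2.875 − 1.125 = 1.75 in → 1.2 × 1.75 × 0.25 × 58 = 30.45 → r_n = 30.45 kips.
R_n = 1 × 25.01 + 4 × 30.45 = 146.8 kips.
Design strength φR_n = 0.75 × 146.8 = 110 kips.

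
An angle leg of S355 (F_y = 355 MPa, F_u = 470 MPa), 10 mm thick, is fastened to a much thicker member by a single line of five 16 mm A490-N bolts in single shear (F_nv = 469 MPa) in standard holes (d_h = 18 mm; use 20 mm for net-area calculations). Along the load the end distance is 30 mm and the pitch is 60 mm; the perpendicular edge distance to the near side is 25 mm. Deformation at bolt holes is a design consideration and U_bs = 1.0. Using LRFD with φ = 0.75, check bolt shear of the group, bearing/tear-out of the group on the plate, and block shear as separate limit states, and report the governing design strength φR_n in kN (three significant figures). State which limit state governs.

354 kN (bolt shear governs)

Bolt shear: A_b = π·16²/4 = 201.1 mm²; R_n = 469 × 201.1 × 5 × 1 / 1000 = 471.5 kN → 0.75 × 471.5 = 354 kN.
Bearing: edge l_c = 21, r_n = 118.4 kN; interior l_c = 42, r_n = 180.5 kN; R_n = 118.4 + 4·180.5 = 840.4 kN → 630 kN.
Block shear: A_gv = 2700, A_nv = 1800, A_nt = 150 mm²; R_n = min(0.6F_uA_nv, 0.6F_yA_gv) + U_bs·F_u·A_nt = 578.1 kN → 434 kN.
Bolt shear governs: 354 kN.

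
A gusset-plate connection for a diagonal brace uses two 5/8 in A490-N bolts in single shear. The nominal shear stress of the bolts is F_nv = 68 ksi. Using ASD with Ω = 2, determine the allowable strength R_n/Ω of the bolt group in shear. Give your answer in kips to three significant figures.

20.9 kips

A_b = π × 0.625² / 4 = 0.3068 in².
R_n = F_nv · A_b · n · n_s = 68 × 0.3068 × 2 × 1 = 41.72 kips.
Allowable strength R_n/Ω = 41.72 / 2 = 20.9 kips.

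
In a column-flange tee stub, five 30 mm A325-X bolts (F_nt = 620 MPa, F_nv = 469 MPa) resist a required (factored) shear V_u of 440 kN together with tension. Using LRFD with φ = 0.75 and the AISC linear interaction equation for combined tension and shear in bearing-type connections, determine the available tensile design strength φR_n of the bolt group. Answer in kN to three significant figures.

1550 kN

A_b = π·30²/4 = 706.9 mm²; f_rv = 440 × 1000 / (5 × 706.9) = 124.5 MPa.
F'_nt = 1.3 F_nt − (F_nt / φF_nv) f_rv = 1.3·620 − (620/(0.75·469))·124.5 = 586.6 MPa, capped at F_nt → F'_nt = 586.6 MPa.
R_n = F'_nt · A_b · n = 586.6 × 706.9 × 5 / 1000 = 2073 kN.
Design strength φR_n = 0.75 × 2073 = 1550 kN.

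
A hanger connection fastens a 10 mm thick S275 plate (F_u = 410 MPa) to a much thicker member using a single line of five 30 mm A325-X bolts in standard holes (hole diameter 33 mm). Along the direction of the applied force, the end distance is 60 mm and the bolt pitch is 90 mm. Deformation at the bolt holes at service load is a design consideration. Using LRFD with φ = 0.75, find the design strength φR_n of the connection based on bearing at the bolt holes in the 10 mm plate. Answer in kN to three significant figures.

1000 kN

Per bolt r_n = 1.2 l_c t F_u ≤ 2.4 d t F_u; upper limit = 2.4 × 30 × 10 × 410 / 1000 = 295.2 kN.
Edge bolt: l_c = 60 − 33/2 = 43.5 mm → 1.2 × 43.5 × 10 × 410 / 1000 = 214 → r_n = 214 kN.
Interior bolts: l_c = 90 − 33 = 57 mm → 1.2 × 57 × 10 × 410 / 1000 = 280.4 → r_n = 280.4 kN.
R_n = 1 × 214 + 4 × 280.4 = 1336 kN.
Design strength φR_n = 0.75 × 1336 = 1000 kN.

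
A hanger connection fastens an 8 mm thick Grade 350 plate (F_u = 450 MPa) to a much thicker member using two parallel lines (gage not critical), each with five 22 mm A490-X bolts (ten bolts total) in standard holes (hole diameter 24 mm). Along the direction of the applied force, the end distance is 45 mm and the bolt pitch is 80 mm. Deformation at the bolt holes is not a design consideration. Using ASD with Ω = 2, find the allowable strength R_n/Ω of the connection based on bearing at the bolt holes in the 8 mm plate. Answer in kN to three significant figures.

1130 kN

Per bolt r_n = 1.5 l_c t F_u ≤ 3.0 d t F_u; upper limit = 3.0 × 22 × 8 × 450 / 1000 = 237.6 kN.
Edge bolt: l_c = 45 − 24/2 = 33 mm → 1.5 × 33 × 8 × 450 / 1000 = 178.2 → r_n = 178.2 kN.
Interior bolts: l_c = 80 − 24 = 56 mm → 1.5 × 56 × 8 × 450 / 1000 = 302.4 → r_n = 237.6 kN.
R_n = 2 × 178.2 + 8 × 237.6 = 2257 kN.
Allowable strength R_n/Ω = 2257 / 2 = 1130 kN.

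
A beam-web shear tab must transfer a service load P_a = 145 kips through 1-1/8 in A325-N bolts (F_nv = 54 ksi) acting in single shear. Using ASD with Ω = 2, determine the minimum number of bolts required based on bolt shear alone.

A_b = π·1.125²/4 = 0.994 in².
Per-bolt allowable strength R_n/Ω = 54 × 0.994 × 1 / 2 = 26.84 kips.
n ≥ 145 / 26.84 = 5.403 → use 6 bolts.

6 bolts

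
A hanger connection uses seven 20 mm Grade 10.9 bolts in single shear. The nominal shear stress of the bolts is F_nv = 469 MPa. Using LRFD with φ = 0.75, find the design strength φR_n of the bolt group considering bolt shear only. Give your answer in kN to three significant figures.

774 kN

A_b = π × 20² / 4 = 314.2 mm².
R_n = F_nv · A_b · n · n_s = 469 × 314.2 × 7 × 1 / 1000 = 1031 kN.
Design strength φR_n = 0.75 × 1031 = 774 kN.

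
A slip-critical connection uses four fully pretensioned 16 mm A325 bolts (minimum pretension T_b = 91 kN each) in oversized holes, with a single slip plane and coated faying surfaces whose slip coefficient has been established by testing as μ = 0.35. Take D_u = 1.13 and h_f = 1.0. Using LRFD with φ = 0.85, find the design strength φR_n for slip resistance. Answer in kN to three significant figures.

R_n = μ · D_u · h_f · T_b · n_s · n_b = 0.35 × 1.13 × 1.0 × 91 × 1 × 4 = 144 kN.
Design strength φR_n = 0.85 × 144 = 122 kN.

122 kN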